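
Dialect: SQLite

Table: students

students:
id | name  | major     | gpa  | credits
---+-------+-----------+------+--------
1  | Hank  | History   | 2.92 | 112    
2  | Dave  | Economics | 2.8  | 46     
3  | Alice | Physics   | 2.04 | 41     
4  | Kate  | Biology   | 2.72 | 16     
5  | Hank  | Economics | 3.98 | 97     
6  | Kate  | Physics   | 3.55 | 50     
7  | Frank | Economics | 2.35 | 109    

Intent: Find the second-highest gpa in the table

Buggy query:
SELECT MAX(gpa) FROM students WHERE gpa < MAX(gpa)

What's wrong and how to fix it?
Bug: The inner MAX is an aggregate inside WHERE, which is not allowed

Fix: Compute the overall MAX in a subquery, then take MAX of rows below it

Corrected query:
SELECT MAX(gpa) FROM students WHERE gpa < (SELECT MAX(gpa) FROM students)

Result:
MAX(gpa)
--------
3.55    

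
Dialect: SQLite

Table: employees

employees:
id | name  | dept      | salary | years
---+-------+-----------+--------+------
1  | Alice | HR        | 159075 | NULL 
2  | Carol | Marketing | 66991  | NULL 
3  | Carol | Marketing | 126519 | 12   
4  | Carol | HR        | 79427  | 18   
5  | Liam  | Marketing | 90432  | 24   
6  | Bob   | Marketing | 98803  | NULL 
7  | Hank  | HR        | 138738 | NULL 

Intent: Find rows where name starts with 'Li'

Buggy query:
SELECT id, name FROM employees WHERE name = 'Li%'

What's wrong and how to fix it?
Bug: '=' compares the literal string including the % character; pattern matching needs LIKE

Fix: Replace '=' with LIKE so 'Li%' is treated as a pattern

Corrected query:
SELECT id, name FROM employees WHERE name LIKE 'Li%'

Result:
id | name
---+-----
5  | Liam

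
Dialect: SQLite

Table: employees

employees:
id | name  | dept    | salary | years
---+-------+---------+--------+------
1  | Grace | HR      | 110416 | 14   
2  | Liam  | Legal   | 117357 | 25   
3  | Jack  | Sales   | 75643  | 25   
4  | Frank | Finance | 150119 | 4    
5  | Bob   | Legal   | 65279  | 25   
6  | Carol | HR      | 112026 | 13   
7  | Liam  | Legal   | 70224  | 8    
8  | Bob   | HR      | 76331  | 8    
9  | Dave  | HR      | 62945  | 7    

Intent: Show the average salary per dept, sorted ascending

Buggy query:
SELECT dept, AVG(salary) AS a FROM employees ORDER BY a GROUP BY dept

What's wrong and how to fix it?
Bug: GROUP BY must precede ORDER BY

Fix: Reorder: SELECT … FROM … GROUP BY … ORDER BY …

Corrected query:
SELECT dept, AVG(salary) AS a FROM employees GROUP BY dept ORDER BY a

Result:
dept    | a           
--------+-------------
Sales   | 75643       
Legal   | 84286.666667
HR      | 90429.5     
Finance | 150119      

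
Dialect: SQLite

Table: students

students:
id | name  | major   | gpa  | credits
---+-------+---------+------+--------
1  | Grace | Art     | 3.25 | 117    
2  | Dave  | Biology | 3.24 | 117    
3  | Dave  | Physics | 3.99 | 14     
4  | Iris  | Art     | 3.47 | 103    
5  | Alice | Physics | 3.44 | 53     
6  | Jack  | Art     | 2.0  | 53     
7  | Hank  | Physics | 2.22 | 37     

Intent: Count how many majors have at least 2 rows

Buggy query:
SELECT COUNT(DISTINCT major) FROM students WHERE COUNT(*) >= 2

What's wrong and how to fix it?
Bug: COUNT(*) cannot appear in WHERE; the per-group count doesn't exist yet

Fix: Use a subquery that GROUPs and filters with HAVING, then count its rows

Corrected query:
SELECT COUNT(*) FROM (SELECT major FROM students GROUP BY major HAVING COUNT(*) >= 2)

Result:
COUNT(*)
--------
2       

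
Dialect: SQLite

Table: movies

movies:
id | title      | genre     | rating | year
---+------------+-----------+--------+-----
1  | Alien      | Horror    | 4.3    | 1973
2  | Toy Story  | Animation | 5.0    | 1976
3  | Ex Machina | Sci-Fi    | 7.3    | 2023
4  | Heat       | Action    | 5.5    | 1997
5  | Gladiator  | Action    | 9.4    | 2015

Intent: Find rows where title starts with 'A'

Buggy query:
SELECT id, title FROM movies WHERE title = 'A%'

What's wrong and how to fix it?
Bug: Wildcards only work with LIKE; '=' treats '%' as a literal character

Fix: Replace '=' with LIKE so 'A%' is treated as a pattern

Corrected query:
SELECT id, title FROM movies WHERE title LIKE 'A%'

Result:
id | title
---+------
1  | Alien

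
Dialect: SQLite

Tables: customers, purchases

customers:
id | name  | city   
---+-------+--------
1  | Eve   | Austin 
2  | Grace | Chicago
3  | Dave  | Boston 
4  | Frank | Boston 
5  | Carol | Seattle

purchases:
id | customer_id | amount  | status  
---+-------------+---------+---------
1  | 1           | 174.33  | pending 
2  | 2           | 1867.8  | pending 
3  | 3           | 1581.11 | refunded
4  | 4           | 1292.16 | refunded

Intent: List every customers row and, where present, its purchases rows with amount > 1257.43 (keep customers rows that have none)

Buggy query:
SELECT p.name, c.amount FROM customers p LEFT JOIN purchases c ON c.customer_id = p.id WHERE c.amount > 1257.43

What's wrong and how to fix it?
Bug: Filtering c.amount in WHERE discards the NULL rows produced by LEFT JOIN, turning it into an inner join

Fix: Move the right-table condition into the ON clause so unmatched parents are kept

Corrected query:
SELECT p.name, c.amount FROM customers p LEFT JOIN purchases c ON c.customer_id = p.id AND c.amount > 1257.43

Result:
name  | amount 
------+--------
Eve   | NULL   
Grace | 1867.8 
Dave  | 1581.11
Frank | 1292.16
Carol | NULL   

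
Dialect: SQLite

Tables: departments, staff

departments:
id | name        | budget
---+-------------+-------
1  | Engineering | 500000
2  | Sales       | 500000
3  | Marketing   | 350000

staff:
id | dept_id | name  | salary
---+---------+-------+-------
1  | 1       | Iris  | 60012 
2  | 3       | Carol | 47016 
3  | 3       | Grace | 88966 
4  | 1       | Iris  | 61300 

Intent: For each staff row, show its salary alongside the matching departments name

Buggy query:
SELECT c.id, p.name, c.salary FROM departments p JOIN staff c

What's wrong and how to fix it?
Bug: JOIN with no ON clause produces a cartesian product; every staff row pairs with every departments row

Fix: Add ON c.dept_id = p.id to the JOIN

Corrected query:
SELECT c.id, p.name, c.salary FROM departments p JOIN staff c ON c.dept_id = p.id

Result:
id | name        | salary
---+-------------+-------
1  | Engineering | 60012 
2  | Marketing   | 47016 
3  | Marketing   | 88966 
4  | Engineering | 61300 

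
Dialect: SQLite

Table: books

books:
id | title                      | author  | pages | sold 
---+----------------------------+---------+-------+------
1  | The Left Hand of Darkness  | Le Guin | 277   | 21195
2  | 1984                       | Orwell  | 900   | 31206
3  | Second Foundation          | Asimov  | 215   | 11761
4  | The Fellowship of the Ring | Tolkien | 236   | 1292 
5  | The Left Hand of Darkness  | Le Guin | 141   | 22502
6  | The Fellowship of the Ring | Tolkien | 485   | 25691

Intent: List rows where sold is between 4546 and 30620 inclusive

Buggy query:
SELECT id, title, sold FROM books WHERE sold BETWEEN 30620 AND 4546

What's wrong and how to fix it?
Bug: The bounds are reversed; BETWEEN a AND b requires a <= b to match anything

Fix: Swap the bounds so the smaller value comes first

Corrected query:
SELECT id, title, sold FROM books WHERE sold BETWEEN 4546 AND 30620

Result:
id | title                      | sold 
---+----------------------------+------
1  | The Left Hand of Darkness  | 21195
3  | Second Foundation          | 11761
5  | The Left Hand of Darkness  | 22502
6  | The Fellowship of the Ring | 25691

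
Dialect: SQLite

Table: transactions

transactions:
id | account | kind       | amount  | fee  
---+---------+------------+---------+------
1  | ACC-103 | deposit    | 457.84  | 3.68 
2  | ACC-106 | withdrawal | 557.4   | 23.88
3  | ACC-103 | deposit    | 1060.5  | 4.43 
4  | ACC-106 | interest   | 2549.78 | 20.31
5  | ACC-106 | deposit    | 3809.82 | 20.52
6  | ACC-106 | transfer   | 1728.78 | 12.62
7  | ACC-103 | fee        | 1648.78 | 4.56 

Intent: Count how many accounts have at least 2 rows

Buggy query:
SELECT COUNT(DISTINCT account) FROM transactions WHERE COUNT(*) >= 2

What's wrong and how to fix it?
Bug: COUNT(*) cannot appear in WHERE; the per-group count doesn't exist yet

Fix: Use a subquery that GROUPs and filters with HAVING, then count its rows

Corrected query:
SELECT COUNT(*) FROM (SELECT account FROM transactions GROUP BY account HAVING COUNT(*) >= 2)

Result:
COUNT(*)
--------
2       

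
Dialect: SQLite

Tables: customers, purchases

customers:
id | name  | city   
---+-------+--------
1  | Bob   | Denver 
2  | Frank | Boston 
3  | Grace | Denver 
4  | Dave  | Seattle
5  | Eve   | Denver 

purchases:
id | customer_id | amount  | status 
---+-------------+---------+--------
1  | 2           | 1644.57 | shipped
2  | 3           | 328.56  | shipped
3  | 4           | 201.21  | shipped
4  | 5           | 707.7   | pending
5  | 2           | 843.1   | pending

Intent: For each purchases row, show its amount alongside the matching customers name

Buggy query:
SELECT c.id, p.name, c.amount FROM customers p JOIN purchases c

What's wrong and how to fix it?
Bug: JOIN with no ON clause produces a cartesian product; every purchases row pairs with every customers row

Fix: Add ON c.customer_id = p.id to the JOIN

Corrected query:
SELECT c.id, p.name, c.amount FROM customers p JOIN purchases c ON c.customer_id = p.id

Result:
id | name  | amount 
---+-------+--------
1  | Frank | 1644.57
2  | Grace | 328.56 
3  | Dave  | 201.21 
4  | Eve   | 707.7  
5  | Frank | 843.1  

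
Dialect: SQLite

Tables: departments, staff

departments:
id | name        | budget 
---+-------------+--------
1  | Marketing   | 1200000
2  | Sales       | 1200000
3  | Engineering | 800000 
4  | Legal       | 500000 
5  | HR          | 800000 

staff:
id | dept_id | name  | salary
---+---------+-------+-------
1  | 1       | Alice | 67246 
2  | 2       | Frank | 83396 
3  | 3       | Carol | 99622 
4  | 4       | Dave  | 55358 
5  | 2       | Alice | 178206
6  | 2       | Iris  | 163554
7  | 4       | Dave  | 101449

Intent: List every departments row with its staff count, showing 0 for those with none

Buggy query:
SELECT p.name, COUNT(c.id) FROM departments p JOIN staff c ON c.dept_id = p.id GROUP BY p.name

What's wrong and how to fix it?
Bug: INNER JOIN drops departments rows that have no matching staff rows

Fix: Use LEFT JOIN so parents without children still appear (COUNT(c.id) gives 0)

Corrected query:
SELECT p.name, COUNT(c.id) FROM departments p LEFT JOIN staff c ON c.dept_id = p.id GROUP BY p.name

Result:
name        | COUNT(c.id)
------------+------------
Engineering | 1          
HR          | 0          
Legal       | 2          
Marketing   | 1          
Sales       | 3          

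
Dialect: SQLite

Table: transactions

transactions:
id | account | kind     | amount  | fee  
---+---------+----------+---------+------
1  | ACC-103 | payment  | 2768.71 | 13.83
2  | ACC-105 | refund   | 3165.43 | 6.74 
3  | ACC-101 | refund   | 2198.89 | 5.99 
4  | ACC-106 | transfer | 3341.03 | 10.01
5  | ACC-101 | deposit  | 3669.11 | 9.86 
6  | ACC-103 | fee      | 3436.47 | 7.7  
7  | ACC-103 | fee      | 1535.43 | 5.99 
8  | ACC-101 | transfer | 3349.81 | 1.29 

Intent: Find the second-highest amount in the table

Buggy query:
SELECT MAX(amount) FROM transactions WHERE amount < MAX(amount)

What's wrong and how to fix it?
Bug: The inner MAX is an aggregate inside WHERE, which is not allowed

Fix: Compute the overall MAX in a subquery, then take MAX of rows below it

Corrected query:
SELECT MAX(amount) FROM transactions WHERE amount < (SELECT MAX(amount) FROM transactions)

Result:
MAX(amount)
-----------
3436.47    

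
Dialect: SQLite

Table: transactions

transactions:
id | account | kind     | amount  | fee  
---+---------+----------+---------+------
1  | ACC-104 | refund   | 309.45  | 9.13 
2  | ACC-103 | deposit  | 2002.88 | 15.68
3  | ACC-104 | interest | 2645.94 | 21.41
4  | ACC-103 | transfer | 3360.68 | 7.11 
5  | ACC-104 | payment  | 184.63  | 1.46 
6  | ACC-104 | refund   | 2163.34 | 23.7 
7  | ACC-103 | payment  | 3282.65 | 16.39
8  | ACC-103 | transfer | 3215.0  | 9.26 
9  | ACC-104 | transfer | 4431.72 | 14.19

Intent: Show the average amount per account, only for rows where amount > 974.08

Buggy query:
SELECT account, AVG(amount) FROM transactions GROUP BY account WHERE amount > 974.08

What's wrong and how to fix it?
Bug: Row-level WHERE must come before GROUP BY in the clause order

Fix: Place WHERE between FROM and GROUP BY

Corrected query:
SELECT account, AVG(amount) FROM transactions WHERE amount > 974.08 GROUP BY account

Result:
account | AVG(amount)
--------+------------
ACC-103 | 2965.3025  
ACC-104 | 3080.333333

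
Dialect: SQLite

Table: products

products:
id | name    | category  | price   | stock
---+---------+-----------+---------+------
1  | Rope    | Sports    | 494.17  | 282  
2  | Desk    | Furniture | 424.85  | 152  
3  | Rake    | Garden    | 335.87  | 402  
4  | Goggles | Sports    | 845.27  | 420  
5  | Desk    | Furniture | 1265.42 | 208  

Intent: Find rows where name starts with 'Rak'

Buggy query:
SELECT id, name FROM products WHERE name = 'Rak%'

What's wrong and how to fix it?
Bug: Wildcards only work with LIKE; '=' treats '%' as a literal character

Fix: Replace '=' with LIKE so 'Rak%' is treated as a pattern

Corrected query:
SELECT id, name FROM products WHERE name LIKE 'Rak%'

Result:
id | name
---+-----
3  | Rake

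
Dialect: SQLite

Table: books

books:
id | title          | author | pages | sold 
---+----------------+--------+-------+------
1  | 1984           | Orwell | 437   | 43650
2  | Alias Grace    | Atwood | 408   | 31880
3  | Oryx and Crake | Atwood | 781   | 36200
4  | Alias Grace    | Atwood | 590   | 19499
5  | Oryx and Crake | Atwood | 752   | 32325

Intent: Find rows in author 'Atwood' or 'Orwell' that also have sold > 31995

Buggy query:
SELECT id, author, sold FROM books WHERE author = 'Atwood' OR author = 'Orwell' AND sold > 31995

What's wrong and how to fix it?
Bug: Without parentheses, AND is evaluated before OR, so the sold filter only applies to the 'Orwell' branch

Fix: Add parentheses around the OR so the AND applies to both alternatives

Corrected query:
SELECT id, author, sold FROM books WHERE (author = 'Atwood' OR author = 'Orwell') AND sold > 31995

Result:
id | author | sold 
---+--------+------
1  | Orwell | 43650
3  | Atwood | 36200
5  | Atwood | 32325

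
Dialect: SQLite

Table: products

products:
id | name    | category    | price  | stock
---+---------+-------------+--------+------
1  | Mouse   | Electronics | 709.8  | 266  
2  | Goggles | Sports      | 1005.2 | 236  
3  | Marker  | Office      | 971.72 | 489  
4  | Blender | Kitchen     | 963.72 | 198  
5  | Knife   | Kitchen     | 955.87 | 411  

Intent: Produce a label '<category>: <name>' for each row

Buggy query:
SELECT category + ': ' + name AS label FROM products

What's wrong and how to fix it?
Bug: SQLite uses || for string concatenation; + coerces text to numbers (yielding 0)

Fix: Replace + with || to concatenate text

Corrected query:
SELECT category || ': ' || name AS label FROM products

Result:
label             
------------------
Electronics: Mouse
Sports: Goggles   
Office: Marker    
Kitchen: Blender  
Kitchen: Knife    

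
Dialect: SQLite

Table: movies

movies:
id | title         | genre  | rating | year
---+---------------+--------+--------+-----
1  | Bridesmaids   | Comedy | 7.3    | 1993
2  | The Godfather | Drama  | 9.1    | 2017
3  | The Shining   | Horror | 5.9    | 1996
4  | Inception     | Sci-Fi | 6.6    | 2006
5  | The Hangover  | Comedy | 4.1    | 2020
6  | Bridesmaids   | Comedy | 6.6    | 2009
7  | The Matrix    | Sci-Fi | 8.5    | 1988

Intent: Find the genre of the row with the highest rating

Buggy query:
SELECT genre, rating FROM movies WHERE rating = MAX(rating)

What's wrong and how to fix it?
Bug: MAX(rating) is an aggregate and cannot be used directly in WHERE

Fix: Wrap MAX in a scalar subquery so WHERE compares against a single value

Corrected query:
SELECT genre, rating FROM movies WHERE rating = (SELECT MAX(rating) FROM movies)

Result:
genre | rating
------+-------
Drama | 9.1   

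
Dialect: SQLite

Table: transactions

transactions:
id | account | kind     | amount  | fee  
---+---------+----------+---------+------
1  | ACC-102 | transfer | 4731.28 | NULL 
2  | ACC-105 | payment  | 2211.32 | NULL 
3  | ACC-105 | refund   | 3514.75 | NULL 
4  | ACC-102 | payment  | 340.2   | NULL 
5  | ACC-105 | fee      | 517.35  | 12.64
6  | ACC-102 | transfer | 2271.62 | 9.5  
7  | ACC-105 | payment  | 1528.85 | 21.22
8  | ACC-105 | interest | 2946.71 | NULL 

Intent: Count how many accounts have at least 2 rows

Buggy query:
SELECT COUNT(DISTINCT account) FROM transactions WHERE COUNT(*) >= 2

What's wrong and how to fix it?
Bug: COUNT(*) cannot appear in WHERE; the per-group count doesn't exist yet

Fix: Group first with HAVING COUNT(*) >= 2, then COUNT the resulting groups

Corrected query:
SELECT COUNT(*) FROM (SELECT account FROM transactions GROUP BY account HAVING COUNT(*) >= 2)

Result:
COUNT(*)
--------
2       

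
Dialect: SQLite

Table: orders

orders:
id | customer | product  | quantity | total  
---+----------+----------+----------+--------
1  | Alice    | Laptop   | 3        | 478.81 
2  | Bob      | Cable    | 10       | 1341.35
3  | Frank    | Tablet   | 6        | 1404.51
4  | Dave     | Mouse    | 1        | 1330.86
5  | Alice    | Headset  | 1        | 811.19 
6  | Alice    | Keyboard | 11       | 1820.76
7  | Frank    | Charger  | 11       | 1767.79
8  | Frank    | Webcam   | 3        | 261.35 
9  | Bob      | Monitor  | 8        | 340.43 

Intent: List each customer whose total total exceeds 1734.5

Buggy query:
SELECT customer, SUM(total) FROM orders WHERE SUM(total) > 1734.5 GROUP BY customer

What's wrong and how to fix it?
Bug: WHERE runs before GROUP BY, so aggregates aren't available there

Fix: Move the aggregate condition to a HAVING clause

Corrected query:
SELECT customer, SUM(total) FROM orders GROUP BY customer HAVING SUM(total) > 1734.5

Result:
customer | SUM(total)
---------+-----------
Alice    | 3110.76   
Frank    | 3433.65   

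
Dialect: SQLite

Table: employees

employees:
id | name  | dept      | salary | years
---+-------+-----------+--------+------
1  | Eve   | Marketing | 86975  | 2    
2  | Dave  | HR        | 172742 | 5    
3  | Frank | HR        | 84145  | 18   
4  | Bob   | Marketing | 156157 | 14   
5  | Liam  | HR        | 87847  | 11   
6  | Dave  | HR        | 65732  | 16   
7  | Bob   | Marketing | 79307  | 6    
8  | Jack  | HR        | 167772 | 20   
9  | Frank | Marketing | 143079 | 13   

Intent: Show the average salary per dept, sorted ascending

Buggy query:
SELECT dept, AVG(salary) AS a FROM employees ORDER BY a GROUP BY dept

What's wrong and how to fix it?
Bug: ORDER BY appears before GROUP BY; SQL clause order requires GROUP BY first

Fix: Move ORDER BY to the end, after GROUP BY

Corrected query:
SELECT dept, AVG(salary) AS a FROM employees GROUP BY dept ORDER BY a

Result:
dept      | a       
----------+---------
HR        | 115647.6
Marketing | 116379.5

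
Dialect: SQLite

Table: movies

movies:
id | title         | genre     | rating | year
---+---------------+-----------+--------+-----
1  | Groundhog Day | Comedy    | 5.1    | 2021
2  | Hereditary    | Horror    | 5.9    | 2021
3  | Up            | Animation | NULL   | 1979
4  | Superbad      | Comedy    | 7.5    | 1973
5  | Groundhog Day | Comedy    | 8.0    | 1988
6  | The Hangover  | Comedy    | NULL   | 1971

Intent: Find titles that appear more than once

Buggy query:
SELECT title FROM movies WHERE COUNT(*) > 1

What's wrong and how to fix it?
Bug: COUNT(*) is an aggregate and cannot be used in WHERE

Fix: Group first, then use HAVING for the count condition

Corrected query:
SELECT title FROM movies GROUP BY title HAVING COUNT(*) > 1

Result:
title        
-------------
Groundhog Day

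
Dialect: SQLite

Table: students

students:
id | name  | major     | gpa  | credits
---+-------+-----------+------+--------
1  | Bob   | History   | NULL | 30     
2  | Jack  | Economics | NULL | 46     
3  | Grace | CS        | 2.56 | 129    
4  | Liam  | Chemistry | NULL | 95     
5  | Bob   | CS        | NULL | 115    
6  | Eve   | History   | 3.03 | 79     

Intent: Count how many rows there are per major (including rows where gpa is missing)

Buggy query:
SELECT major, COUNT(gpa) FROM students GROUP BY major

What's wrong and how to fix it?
Bug: COUNT(column) counts non-NULL values only; rows with NULL gpa aren't counted

Fix: Use COUNT(*) to count all rows regardless of NULL

Corrected query:
SELECT major, COUNT(*) FROM students GROUP BY major

Result:
major     | COUNT(*)
----------+---------
CS        | 2       
Chemistry | 1       
Economics | 1       
History   | 2       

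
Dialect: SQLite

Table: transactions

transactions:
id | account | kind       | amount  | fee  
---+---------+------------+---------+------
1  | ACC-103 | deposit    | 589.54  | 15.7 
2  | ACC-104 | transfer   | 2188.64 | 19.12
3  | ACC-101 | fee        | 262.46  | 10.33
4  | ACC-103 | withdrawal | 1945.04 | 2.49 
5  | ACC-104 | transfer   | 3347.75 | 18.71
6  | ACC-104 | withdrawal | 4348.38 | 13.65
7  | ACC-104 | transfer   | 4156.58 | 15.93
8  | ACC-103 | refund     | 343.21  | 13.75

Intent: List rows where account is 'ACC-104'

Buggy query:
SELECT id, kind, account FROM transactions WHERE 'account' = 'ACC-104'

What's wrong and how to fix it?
Bug: Single quotes denote string literals in SQL; the column name is being compared as a constant string

Fix: Reference the column as account without single quotes

Corrected query:
SELECT id, kind, account FROM transactions WHERE account = 'ACC-104'

Result:
id | kind       | account
---+------------+--------
2  | transfer   | ACC-104
5  | transfer   | ACC-104
6  | withdrawal | ACC-104
7  | transfer   | ACC-104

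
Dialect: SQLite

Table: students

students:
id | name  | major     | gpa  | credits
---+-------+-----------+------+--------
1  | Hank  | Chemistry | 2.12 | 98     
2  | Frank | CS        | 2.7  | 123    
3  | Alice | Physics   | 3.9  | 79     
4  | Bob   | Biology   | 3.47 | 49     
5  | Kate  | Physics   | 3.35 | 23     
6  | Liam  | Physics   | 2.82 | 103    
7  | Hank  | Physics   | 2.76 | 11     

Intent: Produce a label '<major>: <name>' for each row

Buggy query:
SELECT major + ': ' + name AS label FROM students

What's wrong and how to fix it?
Bug: SQLite uses || for string concatenation; + coerces text to numbers (yielding 0)

Fix: Replace + with || to concatenate text

Corrected query:
SELECT major || ': ' || name AS label FROM students

Result:
label          
---------------
Chemistry: Hank
CS: Frank      
Physics: Alice 
Biology: Bob   
Physics: Kate  
Physics: Liam  
Physics: Hank  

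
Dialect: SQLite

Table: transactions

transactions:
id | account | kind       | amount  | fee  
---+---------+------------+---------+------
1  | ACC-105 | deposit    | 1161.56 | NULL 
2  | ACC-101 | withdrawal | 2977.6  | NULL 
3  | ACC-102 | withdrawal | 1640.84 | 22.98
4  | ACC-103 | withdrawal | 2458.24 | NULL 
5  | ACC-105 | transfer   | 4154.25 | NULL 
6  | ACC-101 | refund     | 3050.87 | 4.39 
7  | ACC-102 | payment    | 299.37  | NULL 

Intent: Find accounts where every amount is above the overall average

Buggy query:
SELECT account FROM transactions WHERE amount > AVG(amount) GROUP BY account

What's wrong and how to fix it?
Bug: WHERE evaluates per row before aggregation, so AVG() is unavailable

Fix: Use a subquery for AVG and a HAVING MIN(...) filter so the condition holds for every row in the group

Corrected query:
SELECT account FROM transactions GROUP BY account HAVING MIN(amount) > (SELECT AVG(amount) FROM transactions)

Result:
account
-------
ACC-101
ACC-103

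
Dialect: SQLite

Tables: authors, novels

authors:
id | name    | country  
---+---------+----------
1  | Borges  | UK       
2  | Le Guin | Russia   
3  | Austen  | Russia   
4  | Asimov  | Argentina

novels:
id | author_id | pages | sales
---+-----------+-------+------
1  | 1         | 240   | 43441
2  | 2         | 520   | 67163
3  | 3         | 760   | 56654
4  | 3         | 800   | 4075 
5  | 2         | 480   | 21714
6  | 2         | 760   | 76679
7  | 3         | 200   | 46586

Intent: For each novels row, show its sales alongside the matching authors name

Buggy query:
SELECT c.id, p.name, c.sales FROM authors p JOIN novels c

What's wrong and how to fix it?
Bug: Missing join condition: each novels row is matched to all authors rows instead of just its own

Fix: Add ON c.author_id = p.id to the JOIN

Corrected query:
SELECT c.id, p.name, c.sales FROM authors p JOIN novels c ON c.author_id = p.id

Result:
id | name    | sales
---+---------+------
1  | Borges  | 43441
2  | Le Guin | 67163
3  | Austen  | 56654
4  | Austen  | 4075 
5  | Le Guin | 21714
6  | Le Guin | 76679
7  | Austen  | 46586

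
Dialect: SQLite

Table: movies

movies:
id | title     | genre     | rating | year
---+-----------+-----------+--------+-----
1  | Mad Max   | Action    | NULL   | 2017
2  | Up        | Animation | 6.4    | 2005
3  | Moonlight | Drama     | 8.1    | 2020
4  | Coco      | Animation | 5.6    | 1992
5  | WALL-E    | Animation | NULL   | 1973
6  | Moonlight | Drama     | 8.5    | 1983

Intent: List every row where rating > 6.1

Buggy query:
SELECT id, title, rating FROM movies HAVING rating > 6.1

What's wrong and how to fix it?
Bug: This is a non-aggregate query (no GROUP BY, no aggregates), so in SQLite the HAVING clause is invalid here; a row-level condition belongs in WHERE

Fix: Replace HAVING with WHERE since the condition applies to individual rows

Corrected query:
SELECT id, title, rating FROM movies WHERE rating > 6.1

Result:
id | title     | rating
---+-----------+-------
2  | Up        | 6.4   
3  | Moonlight | 8.1   
6  | Moonlight | 8.5   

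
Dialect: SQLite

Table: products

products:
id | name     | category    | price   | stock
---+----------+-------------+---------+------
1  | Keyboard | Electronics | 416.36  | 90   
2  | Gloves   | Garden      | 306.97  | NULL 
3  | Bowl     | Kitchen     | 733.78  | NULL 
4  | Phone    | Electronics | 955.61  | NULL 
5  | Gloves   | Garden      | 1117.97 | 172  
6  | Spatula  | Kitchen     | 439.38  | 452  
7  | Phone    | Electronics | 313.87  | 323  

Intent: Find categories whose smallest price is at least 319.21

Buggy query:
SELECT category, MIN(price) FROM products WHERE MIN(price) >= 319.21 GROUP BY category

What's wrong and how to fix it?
Bug: MIN() in WHERE is a misuse of aggregate

Fix: Replace WHERE with HAVING after the GROUP BY

Corrected query:
SELECT category, MIN(price) FROM products GROUP BY category HAVING MIN(price) >= 319.21

Result:
category | MIN(price)
---------+-----------
Kitchen  | 439.38    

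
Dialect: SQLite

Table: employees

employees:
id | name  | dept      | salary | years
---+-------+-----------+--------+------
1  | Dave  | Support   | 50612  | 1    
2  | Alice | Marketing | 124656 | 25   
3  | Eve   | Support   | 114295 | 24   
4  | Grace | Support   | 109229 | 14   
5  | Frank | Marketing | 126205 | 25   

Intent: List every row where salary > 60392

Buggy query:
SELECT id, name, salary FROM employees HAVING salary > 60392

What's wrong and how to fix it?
Bug: This is a non-aggregate query (no GROUP BY, no aggregates), so in SQLite the HAVING clause is invalid here; a row-level condition belongs in WHERE

Fix: Use WHERE for row-level filtering

Corrected query:
SELECT id, name, salary FROM employees WHERE salary > 60392

Result:
id | name  | salary
---+-------+-------
2  | Alice | 124656
3  | Eve   | 114295
4  | Grace | 109229
5  | Frank | 126205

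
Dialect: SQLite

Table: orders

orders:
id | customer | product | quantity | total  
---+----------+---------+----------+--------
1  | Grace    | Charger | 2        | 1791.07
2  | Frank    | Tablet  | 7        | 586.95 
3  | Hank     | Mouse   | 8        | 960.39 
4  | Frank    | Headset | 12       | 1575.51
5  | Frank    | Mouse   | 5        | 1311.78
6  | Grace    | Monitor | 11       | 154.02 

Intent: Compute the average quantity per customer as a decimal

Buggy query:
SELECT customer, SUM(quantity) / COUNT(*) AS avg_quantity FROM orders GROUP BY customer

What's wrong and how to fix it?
Bug: Both operands are integers, so '/' performs integer division and truncates

Fix: Multiply by 1.0 (or CAST to REAL) to force floating-point division

Corrected query:
SELECT customer, SUM(quantity) * 1.0 / COUNT(*) AS avg_quantity FROM orders GROUP BY customer

Result:
customer | avg_quantity
---------+-------------
Frank    | 8           
Grace    | 6.5         
Hank     | 8           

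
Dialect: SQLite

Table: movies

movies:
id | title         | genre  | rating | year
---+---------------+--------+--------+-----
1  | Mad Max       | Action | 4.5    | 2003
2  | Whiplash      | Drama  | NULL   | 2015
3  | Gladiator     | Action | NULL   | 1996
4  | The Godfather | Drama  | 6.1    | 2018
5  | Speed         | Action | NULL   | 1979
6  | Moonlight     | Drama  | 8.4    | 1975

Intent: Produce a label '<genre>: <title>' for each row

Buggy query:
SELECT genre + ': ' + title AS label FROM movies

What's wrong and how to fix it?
Bug: '+' is numeric addition; on text columns SQLite converts them to 0 instead of concatenating

Fix: Replace + with || to concatenate text

Corrected query:
SELECT genre || ': ' || title AS label FROM movies

Result:
label               
--------------------
Action: Mad Max     
Drama: Whiplash     
Action: Gladiator   
Drama: The Godfather
Action: Speed       
Drama: Moonlight    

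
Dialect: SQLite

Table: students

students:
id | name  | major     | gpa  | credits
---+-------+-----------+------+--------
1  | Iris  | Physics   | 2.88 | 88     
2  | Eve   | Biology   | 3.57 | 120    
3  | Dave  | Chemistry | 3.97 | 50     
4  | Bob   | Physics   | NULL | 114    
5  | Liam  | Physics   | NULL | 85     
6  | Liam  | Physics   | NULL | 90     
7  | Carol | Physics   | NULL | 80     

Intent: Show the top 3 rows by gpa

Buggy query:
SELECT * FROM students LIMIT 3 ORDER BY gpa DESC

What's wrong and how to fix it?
Bug: ORDER BY cannot follow LIMIT; LIMIT is the final clause

Fix: Swap the clauses: ORDER BY first, then LIMIT

Corrected query:
SELECT * FROM students ORDER BY gpa DESC LIMIT 3

Result:
id | name | major     | gpa  | credits
---+------+-----------+------+--------
3  | Dave | Chemistry | 3.97 | 50     
2  | Eve  | Biology   | 3.57 | 120    
1  | Iris | Physics   | 2.88 | 88     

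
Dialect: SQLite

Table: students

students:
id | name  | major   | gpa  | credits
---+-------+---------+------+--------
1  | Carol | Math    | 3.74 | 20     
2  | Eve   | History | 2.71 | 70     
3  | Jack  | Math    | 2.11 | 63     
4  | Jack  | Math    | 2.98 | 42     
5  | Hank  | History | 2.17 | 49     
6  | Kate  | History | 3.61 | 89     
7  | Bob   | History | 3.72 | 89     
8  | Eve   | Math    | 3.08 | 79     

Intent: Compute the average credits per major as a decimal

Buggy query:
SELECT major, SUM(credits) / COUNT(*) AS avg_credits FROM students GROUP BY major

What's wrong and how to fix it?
Bug: SUM(credits) and COUNT(*) are both integers; the division truncates the fractional part

Fix: Multiply by 1.0 (or CAST to REAL) to force floating-point division

Corrected query:
SELECT major, SUM(credits) * 1.0 / COUNT(*) AS avg_credits FROM students GROUP BY major

Result:
major   | avg_credits
--------+------------
History | 74.25      
Math    | 51         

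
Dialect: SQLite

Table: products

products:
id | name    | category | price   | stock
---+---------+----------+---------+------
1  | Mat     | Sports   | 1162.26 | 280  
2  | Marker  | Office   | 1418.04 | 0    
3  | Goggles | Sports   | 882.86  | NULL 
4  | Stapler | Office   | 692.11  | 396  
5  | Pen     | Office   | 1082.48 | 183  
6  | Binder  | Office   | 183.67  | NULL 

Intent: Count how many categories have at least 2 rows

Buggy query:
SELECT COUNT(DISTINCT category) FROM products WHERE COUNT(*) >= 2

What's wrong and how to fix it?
Bug: COUNT(*) cannot appear in WHERE; the per-group count doesn't exist yet

Fix: Use a subquery that GROUPs and filters with HAVING, then count its rows

Corrected query:
SELECT COUNT(*) FROM (SELECT category FROM products GROUP BY category HAVING COUNT(*) >= 2)

Result:
COUNT(*)
--------
2       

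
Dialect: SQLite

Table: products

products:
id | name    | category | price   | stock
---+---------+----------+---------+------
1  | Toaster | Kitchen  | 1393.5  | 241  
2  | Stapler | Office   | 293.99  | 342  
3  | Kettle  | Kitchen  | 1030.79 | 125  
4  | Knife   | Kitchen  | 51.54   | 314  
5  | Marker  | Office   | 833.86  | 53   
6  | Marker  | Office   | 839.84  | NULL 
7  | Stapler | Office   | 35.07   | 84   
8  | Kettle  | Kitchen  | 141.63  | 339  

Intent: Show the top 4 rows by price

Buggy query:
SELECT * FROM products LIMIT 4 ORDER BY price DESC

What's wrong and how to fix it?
Bug: ORDER BY cannot follow LIMIT; LIMIT is the final clause

Fix: Sort with ORDER BY, then apply LIMIT

Corrected query:
SELECT * FROM products ORDER BY price DESC LIMIT 4

Result:
id | name    | category | price   | stock
---+---------+----------+---------+------
1  | Toaster | Kitchen  | 1393.5  | 241  
3  | Kettle  | Kitchen  | 1030.79 | 125  
6  | Marker  | Office   | 839.84  | NULL 
5  | Marker  | Office   | 833.86  | 53   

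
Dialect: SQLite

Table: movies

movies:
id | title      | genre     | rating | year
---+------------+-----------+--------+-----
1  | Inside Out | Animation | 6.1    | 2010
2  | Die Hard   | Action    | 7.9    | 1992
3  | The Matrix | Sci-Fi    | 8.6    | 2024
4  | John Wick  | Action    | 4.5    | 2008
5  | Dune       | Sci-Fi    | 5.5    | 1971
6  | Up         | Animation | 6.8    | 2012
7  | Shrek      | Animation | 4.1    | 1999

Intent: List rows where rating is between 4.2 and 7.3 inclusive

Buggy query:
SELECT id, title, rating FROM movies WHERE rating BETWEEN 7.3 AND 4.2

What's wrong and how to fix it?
Bug: The bounds are reversed; BETWEEN a AND b requires a <= b to match anything

Fix: Swap the bounds so the smaller value comes first

Corrected query:
SELECT id, title, rating FROM movies WHERE rating BETWEEN 4.2 AND 7.3

Result:
id | title      | rating
---+------------+-------
1  | Inside Out | 6.1   
4  | John Wick  | 4.5   
5  | Dune       | 5.5   
6  | Up         | 6.8   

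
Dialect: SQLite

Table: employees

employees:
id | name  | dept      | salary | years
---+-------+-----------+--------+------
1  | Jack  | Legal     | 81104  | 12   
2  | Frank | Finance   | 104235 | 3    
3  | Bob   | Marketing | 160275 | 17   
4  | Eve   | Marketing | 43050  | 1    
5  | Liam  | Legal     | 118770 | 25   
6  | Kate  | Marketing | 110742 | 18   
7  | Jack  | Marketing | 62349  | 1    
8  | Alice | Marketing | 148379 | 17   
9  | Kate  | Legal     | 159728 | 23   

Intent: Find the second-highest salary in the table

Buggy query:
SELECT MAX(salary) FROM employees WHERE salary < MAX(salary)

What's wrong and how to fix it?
Bug: The inner MAX is an aggregate inside WHERE, which is not allowed

Fix: Put the inner MAX in a scalar subquery

Corrected query:
SELECT MAX(salary) FROM employees WHERE salary < (SELECT MAX(salary) FROM employees)

Result:
MAX(salary)
-----------
159728     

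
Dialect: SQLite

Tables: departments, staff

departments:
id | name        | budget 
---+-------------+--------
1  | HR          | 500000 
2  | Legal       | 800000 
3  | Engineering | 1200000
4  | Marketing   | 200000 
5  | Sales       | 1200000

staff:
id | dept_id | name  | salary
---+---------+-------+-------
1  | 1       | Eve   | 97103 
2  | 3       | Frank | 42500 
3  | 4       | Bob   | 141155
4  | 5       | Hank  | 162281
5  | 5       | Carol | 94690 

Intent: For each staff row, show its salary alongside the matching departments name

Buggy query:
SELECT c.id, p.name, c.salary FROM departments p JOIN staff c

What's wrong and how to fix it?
Bug: Missing join condition: each staff row is matched to all departments rows instead of just its own

Fix: Add ON c.dept_id = p.id to the JOIN

Corrected query:
SELECT c.id, p.name, c.salary FROM departments p JOIN staff c ON c.dept_id = p.id

Result:
id | name        | salary
---+-------------+-------
1  | HR          | 97103 
2  | Engineering | 42500 
3  | Marketing   | 141155
4  | Sales       | 162281
5  | Sales       | 94690 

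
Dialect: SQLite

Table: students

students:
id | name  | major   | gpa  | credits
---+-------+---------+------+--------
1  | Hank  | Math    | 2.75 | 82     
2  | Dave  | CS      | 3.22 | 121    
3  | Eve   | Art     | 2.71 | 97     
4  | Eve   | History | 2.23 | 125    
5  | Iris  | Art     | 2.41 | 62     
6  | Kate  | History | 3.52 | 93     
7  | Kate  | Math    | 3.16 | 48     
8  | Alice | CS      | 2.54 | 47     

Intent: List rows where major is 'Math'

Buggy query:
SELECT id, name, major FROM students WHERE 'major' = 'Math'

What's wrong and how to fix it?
Bug: 'major' in single quotes is a string literal, not the column; the comparison is literal-vs-literal and never true

Fix: Reference the column as major without single quotes

Corrected query:
SELECT id, name, major FROM students WHERE major = 'Math'

Result:
id | name | major
---+------+------
1  | Hank | Math 
7  | Kate | Math 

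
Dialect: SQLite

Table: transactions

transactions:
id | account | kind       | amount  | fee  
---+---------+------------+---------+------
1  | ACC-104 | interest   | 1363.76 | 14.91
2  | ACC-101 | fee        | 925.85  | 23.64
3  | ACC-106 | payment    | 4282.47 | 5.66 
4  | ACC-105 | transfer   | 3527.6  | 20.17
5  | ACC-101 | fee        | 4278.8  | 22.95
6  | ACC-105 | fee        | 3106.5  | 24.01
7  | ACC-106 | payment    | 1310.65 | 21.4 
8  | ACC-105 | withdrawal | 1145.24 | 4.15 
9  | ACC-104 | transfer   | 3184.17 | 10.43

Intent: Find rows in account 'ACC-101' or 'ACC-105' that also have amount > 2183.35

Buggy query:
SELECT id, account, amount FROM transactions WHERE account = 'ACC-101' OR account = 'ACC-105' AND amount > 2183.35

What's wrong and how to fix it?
Bug: AND binds tighter than OR, so this parses as account = 'ACC-101' OR (account = 'ACC-105' AND amount > 2183.35)

Fix: Add parentheses around the OR so the AND applies to both alternatives

Corrected query:
SELECT id, account, amount FROM transactions WHERE (account = 'ACC-101' OR account = 'ACC-105') AND amount > 2183.35

Result:
id | account | amount
---+---------+-------
4  | ACC-105 | 3527.6
5  | ACC-101 | 4278.8
6  | ACC-105 | 3106.5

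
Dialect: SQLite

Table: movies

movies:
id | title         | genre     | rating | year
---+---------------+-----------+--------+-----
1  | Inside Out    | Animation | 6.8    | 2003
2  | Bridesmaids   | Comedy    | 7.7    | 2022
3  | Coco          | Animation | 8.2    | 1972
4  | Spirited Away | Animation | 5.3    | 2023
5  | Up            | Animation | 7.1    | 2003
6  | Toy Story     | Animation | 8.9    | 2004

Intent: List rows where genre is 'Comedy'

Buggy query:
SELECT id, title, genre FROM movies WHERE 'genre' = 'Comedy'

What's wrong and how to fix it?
Bug: Single quotes denote string literals in SQL; the column name is being compared as a constant string

Fix: Reference the column as genre without single quotes

Corrected query:
SELECT id, title, genre FROM movies WHERE genre = 'Comedy'

Result:
id | title       | genre 
---+-------------+-------
2  | Bridesmaids | Comedy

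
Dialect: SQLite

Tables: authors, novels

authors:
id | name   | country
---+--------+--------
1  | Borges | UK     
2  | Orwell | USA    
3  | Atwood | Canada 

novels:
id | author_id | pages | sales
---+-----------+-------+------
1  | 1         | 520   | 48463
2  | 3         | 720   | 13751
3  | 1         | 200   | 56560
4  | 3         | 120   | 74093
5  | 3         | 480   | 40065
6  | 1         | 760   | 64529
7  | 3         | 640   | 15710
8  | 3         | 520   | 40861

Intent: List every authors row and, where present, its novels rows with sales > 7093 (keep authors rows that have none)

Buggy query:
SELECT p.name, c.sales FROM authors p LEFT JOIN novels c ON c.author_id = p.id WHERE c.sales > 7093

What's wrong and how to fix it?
Bug: Filtering c.sales in WHERE discards the NULL rows produced by LEFT JOIN, turning it into an inner join

Fix: Put 'c.sales > 7093' in the JOIN's ON clause instead of WHERE

Corrected query:
SELECT p.name, c.sales FROM authors p LEFT JOIN novels c ON c.author_id = p.id AND c.sales > 7093

Result:
name   | sales
-------+------
Borges | 48463
Borges | 56560
Borges | 64529
Orwell | NULL 
Atwood | 13751
Atwood | 15710
Atwood | 40065
Atwood | 40861
Atwood | 74093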